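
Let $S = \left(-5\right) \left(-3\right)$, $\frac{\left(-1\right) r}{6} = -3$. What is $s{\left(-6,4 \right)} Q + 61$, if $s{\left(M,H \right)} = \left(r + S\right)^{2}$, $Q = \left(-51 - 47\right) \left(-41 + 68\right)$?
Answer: $-2881433$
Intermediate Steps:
$r = 18$ ($r = \left(-6\right) \left(-3\right) = 18$)
$Q = -2646$ ($Q = \left(-98\right) 27 = -2646$)
$S = 15$
$s{\left(M,H \right)} = 1089$ ($s{\left(M,H \right)} = \left(18 + 15\right)^{2} = 33^{2} = 1089$)
$s{\left(-6,4 \right)} Q + 61 = 1089 \left(-2646\right) + 61 = -2881494 + 61 = -2881433$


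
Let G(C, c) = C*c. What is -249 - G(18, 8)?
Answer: -393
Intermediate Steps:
-249 - G(18, 8) = -249 - 18*8 = -249 - 1*144 = -249 - 144 = -393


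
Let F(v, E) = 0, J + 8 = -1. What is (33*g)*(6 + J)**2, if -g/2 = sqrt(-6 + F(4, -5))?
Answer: -594*I*sqrt(6) ≈ -1455.0*I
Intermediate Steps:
J = -9 (J = -8 - 1 = -9)
g = -2*I*sqrt(6) (g = -2*sqrt(-6 + 0) = -2*I*sqrt(6) ≈ -4.899*I)
(33*g)*(6 + J)**2 = (33*(-2*I*sqrt(6)))*(6 - 9)**2 = -66*I*sqrt(6)*(-3)**2 = -66*I*sqrt(6)*9 = -594*I*sqrt(6)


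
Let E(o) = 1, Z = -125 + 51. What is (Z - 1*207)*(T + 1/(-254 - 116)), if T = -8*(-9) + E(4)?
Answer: -7589529/370 ≈ -20512.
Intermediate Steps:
Z = -74
T = 73 (T = -8*(-9) + 1 = 72 + 1 = 73)
(Z - 1*207)*(T + 1/(-254 - 116)) = (-74 - 1*207)*(73 + 1/(-254 - 116)) = (-74 - 207)*(73 + 1/(-370)) = -281*(73 - 1/370) = -281*27009/370 = -7589529/370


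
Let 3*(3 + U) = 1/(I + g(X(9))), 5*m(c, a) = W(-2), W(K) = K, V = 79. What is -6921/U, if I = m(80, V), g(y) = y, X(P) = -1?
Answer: 145341/68 ≈ 2137.4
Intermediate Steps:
m(c, a) = -⅖ (m(c, a) = (⅕)*(-2) = -⅖)
I = -⅖ ≈ -0.40000
U = -68/21 (U = -3 + 1/(3*(-⅖ - 1)) = -3 + 1/(3*(-7/5)) = -3 + (⅓)*(-5/7) = -3 - 5/21 = -68/21 ≈ -3.2381)
-6921/U = -6921/(-68/21) = -6921*(-21/68) = 145341/68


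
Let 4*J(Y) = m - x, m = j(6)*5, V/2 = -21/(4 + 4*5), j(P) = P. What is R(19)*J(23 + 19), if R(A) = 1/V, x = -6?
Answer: -36/7 ≈ -5.1429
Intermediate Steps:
V = -7/4 (V = 2*(-21/(4 + 4*5)) = 2*(-21/(4 + 20)) = 2*(-21/24) = 2*(-21*1/24) = 2*(-7/8) = -7/4 ≈ -1.7500)
m = 30 (m = 6*5 = 30)
R(A) = -4/7 (R(A) = 1/(-7/4) = -4/7)
J(Y) = 9 (J(Y) = (30 - 1*(-6))/4 = (30 + 6)/4 = (¼)*36 = 9)
R(19)*J(23 + 19) = -4/7*9 = -36/7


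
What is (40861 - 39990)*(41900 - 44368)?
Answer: -2149628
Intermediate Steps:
(40861 - 39990)*(41900 - 44368) = 871*(-2468) = -2149628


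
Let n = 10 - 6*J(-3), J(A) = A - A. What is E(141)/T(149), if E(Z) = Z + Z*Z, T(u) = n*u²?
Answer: 10011/111005 ≈ 0.090185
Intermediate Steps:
J(A) = 0
n = 10 (n = 10 - 6*0 = 10 + 0 = 10)
T(u) = 10*u²
E(Z) = Z + Z²
E(141)/T(149) = (141*(1 + 141))/((10*149²)) = (141*142)/((10*22201)) = 20022/222010 = 20022*(1/222010) = 10011/111005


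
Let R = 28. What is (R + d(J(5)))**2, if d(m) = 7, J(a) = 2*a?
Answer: 1225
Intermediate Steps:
(R + d(J(5)))**2 = (28 + 7)**2 = 35**2 = 1225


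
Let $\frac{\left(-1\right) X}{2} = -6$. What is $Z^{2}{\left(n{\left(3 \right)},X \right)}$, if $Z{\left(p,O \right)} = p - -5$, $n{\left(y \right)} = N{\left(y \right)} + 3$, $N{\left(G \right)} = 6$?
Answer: $196$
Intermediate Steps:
$X = 12$ ($X = \left(-2\right) \left(-6\right) = 12$)
$n{\left(y \right)} = 9$ ($n{\left(y \right)} = 6 + 3 = 9$)
$Z{\left(p,O \right)} = 5 + p$ ($Z{\left(p,O \right)} = p + 5 = 5 + p$)
$Z^{2}{\left(n{\left(3 \right)},X \right)} = \left(5 + 9\right)^{2} = 14^{2} = 196$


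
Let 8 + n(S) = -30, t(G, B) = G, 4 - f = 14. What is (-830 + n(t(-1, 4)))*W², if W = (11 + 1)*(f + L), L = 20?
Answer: -12499200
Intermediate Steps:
f = -10 (f = 4 - 1*14 = 4 - 14 = -10)
W = 120 (W = (11 + 1)*(-10 + 20) = 12*10 = 120)
n(S) = -38 (n(S) = -8 - 30 = -38)
(-830 + n(t(-1, 4)))*W² = (-830 - 38)*120² = -868*14400 = -12499200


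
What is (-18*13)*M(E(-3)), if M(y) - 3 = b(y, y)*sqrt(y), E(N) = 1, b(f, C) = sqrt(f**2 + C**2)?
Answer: -702 - 234*sqrt(2) ≈ -1032.9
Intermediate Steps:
b(f, C) = sqrt(C**2 + f**2)
M(y) = 3 + sqrt(2)*sqrt(y)*sqrt(y**2) (M(y) = 3 + sqrt(y**2 + y**2)*sqrt(y) = 3 + sqrt(2*y**2)*sqrt(y) = 3 + (sqrt(2)*sqrt(y**2))*sqrt(y) = 3 + sqrt(2)*sqrt(y)*sqrt(y**2))
(-18*13)*M(E(-3)) = (-18*13)*(3 + sqrt(2)*sqrt(1)*sqrt(1**2)) = -234*(3 + sqrt(2)*1*sqrt(1)) = -234*(3 + sqrt(2)*1*1) = -234*(3 + sqrt(2)) = -702 - 234*sqrt(2)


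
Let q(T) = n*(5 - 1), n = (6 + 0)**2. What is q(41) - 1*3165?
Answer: -3021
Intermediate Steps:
n = 36 (n = 6**2 = 36)
q(T) = 144 (q(T) = 36*(5 - 1) = 36*4 = 144)
q(41) - 1*3165 = 144 - 1*3165 = 144 - 3165 = -3021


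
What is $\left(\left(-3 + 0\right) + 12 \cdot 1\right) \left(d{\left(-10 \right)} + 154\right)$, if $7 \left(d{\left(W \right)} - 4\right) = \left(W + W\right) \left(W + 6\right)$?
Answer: $\frac{10674}{7} \approx 1524.9$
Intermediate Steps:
$d{\left(W \right)} = 4 + \frac{2 W \left(6 + W\right)}{7}$ ($d{\left(W \right)} = 4 + \frac{\left(W + W\right) \left(W + 6\right)}{7} = 4 + \frac{2 W \left(6 + W\right)}{7}$)
$\left(\left(-3 + 0\right) + 12 \cdot 1\right) \left(d{\left(-10 \right)} + 154\right) = \left(\left(-3 + 0\right) + 12 \cdot 1\right) \left(\left(4 + \frac{2 \left(-10\right)^{2}}{7} + \frac{12}{7} \left(-10\right)\right) + 154\right) = \left(-3 + 12\right) \left(\left(4 + \frac{2}{7} \cdot 100 - \frac{120}{7}\right) + 154\right) = 9 \left(\left(4 + \frac{200}{7} - \frac{120}{7}\right) + 154\right) = 9 \left(\frac{108}{7} + 154\right) = 9 \cdot \frac{1186}{7} = \frac{10674}{7}$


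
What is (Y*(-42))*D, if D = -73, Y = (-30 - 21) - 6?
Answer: -174762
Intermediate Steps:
Y = -57 (Y = -51 - 6 = -57)
(Y*(-42))*D = -57*(-42)*(-73) = 2394*(-73) = -174762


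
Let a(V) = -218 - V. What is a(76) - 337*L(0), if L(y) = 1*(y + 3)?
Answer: -1305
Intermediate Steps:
L(y) = 3 + y (L(y) = 1*(3 + y) = 3 + y)
a(76) - 337*L(0) = (-218 - 1*76) - 337*(3 + 0) = (-218 - 76) - 337*3 = -294 - 1011 = -1305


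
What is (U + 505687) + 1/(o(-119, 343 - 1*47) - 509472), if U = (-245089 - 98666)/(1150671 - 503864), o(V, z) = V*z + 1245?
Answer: 177752794153467147/351507910957 ≈ 5.0569e+5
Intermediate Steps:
o(V, z) = 1245 + V*z
U = -343755/646807 ≈ -0.53146
(U + 505687) + 1/(o(-119, 343 - 1*47) - 509472) = (-343755/646807 + 505687) + 1/((1245 - 119*(343 - 1*47)) - 509472) = 327081547654/646807 + 1/((1245 - 119*(343 - 47)) - 509472) = 327081547654/646807 + 1/((1245 - 119*296) - 509472) = 327081547654/646807 + 1/((1245 - 35224) - 509472) = 327081547654/646807 + 1/(-33979 - 509472) = 327081547654/646807 + 1/(-543451) = 327081547654/646807 - 1/543451 = 177752794153467147/351507910957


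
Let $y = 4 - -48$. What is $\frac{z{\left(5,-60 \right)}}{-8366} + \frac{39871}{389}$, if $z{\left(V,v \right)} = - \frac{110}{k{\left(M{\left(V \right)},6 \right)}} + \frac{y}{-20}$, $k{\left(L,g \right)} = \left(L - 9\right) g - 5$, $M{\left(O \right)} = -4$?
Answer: $\frac{138427931971}{1350565210} \approx 102.5$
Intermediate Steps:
$k{\left(L,g \right)} = -5 + g \left(-9 + L\right)$ ($k{\left(L,g \right)} = \left(-9 + L\right) g - 5 = g \left(-9 + L\right) - 5 = -5 + g \left(-9 + L\right)$)
$y = 52$ ($y = 4 + 48 = 52$)
$z{\left(V,v \right)} = - \frac{529}{415}$ ($z{\left(V,v \right)} = - \frac{110}{-5 - 54 - 24} + \frac{52}{-20} = - \frac{110}{-5 - 54 - 24} + 52 \left(- \frac{1}{20}\right) = - \frac{110}{-83} - \frac{13}{5} = \left(-110\right) \left(- \frac{1}{83}\right) - \frac{13}{5} = \frac{110}{83} - \frac{13}{5} = - \frac{529}{415}$)
$\frac{z{\left(5,-60 \right)}}{-8366} + \frac{39871}{389} = - \frac{529}{415 \left(-8366\right)} + \frac{39871}{389} = \left(- \frac{529}{415}\right) \left(- \frac{1}{8366}\right) + 39871 \cdot \frac{1}{389} = \frac{529}{3471890} + \frac{39871}{389} = \frac{138427931971}{1350565210}$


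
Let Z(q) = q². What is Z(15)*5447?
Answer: 1225575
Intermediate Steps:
Z(15)*5447 = 15²*5447 = 225*5447 = 1225575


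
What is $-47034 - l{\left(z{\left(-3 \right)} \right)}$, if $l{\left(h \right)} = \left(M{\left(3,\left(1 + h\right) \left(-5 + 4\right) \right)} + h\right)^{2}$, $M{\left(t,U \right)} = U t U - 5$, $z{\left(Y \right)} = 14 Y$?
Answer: $-25007050$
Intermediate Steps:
$M{\left(t,U \right)} = -5 + t U^{2}$ ($M{\left(t,U \right)} = t U^{2} - 5 = -5 + t U^{2}$)
$l{\left(h \right)} = \left(-5 + h + 3 \left(-1 - h\right)^{2}\right)^{2}$ ($l{\left(h \right)} = \left(\left(-5 + 3 \left(\left(1 + h\right) \left(-5 + 4\right)\right)^{2}\right) + h\right)^{2} = \left(\left(-5 + 3 \left(\left(1 + h\right) \left(-1\right)\right)^{2}\right) + h\right)^{2} = \left(\left(-5 + 3 \left(-1 - h\right)^{2}\right) + h\right)^{2} = \left(-5 + h + 3 \left(-1 - h\right)^{2}\right)^{2}$)
$-47034 - l{\left(z{\left(-3 \right)} \right)} = -47034 - \left(-5 + 14 \left(-3\right) + 3 \left(1 + 14 \left(-3\right)\right)^{2}\right)^{2} = -47034 - \left(-5 - 42 + 3 \left(1 - 42\right)^{2}\right)^{2} = -47034 - \left(-5 - 42 + 3 \left(-41\right)^{2}\right)^{2} = -47034 - \left(-5 - 42 + 3 \cdot 1681\right)^{2} = -47034 - \left(-5 - 42 + 5043\right)^{2} = -47034 - 4996^{2} = -47034 - 24960016 = -25007050$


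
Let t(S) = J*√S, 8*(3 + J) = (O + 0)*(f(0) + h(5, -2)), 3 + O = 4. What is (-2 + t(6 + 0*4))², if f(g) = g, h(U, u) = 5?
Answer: 1211/32 + 19*√6/2 ≈ 61.114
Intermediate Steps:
O = 1 (O = -3 + 4 = 1)
J = -19/8 (J = -3 + ((1 + 0)*(0 + 5))/8 = -3 + (1*5)/8 = -3 + (⅛)*5 = -3 + 5/8 = -19/8 ≈ -2.3750)
t(S) = -19*√S/8
(-2 + t(6 + 0*4))² = (-2 - 19*√(6 + 0*4)/8)² = (-2 - 19*√(6 + 0)/8)² = (-2 - 19*√6/8)²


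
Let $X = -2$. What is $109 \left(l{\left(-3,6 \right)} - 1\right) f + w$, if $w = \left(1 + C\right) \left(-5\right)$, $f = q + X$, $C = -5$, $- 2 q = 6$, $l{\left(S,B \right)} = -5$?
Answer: $3290$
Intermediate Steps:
$q = -3$ ($q = \left(- \frac{1}{2}\right) 6 = -3$)
$f = -5$ ($f = -3 - 2 = -5$)
$w = 20$ ($w = \left(1 - 5\right) \left(-5\right) = \left(-4\right) \left(-5\right) = 20$)
$109 \left(l{\left(-3,6 \right)} - 1\right) f + w = 109 \left(-5 - 1\right) \left(-5\right) + 20 = 109 \left(\left(-6\right) \left(-5\right)\right) + 20 = 109 \cdot 30 + 20 = 3270 + 20 = 3290$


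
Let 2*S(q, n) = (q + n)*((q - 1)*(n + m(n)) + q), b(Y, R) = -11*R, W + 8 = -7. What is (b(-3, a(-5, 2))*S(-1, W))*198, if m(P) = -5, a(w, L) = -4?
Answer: -2718144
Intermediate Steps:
W = -15 (W = -8 - 7 = -15)
S(q, n) = (n + q)*(q + (-1 + q)*(-5 + n))/2 (S(q, n) = ((q + n)*((q - 1)*(n - 5) + q))/2 = ((n + q)*((-1 + q)*(-5 + n) + q))/2 = ((n + q)*(q + (-1 + q)*(-5 + n)))/2 = (n + q)*(q + (-1 + q)*(-5 + n))/2)
(b(-3, a(-5, 2))*S(-1, W))*198 = ((-11*(-4))*(-2*(-1)² - ½*(-15)² + (5/2)*(-15) + (5/2)*(-1) + (½)*(-15)*(-1)² + (½)*(-1)*(-15)² - 5/2*(-15)*(-1)))*198 = (44*(-2*1 - ½*225 - 75/2 - 5/2 + (½)*(-15)*1 + (½)*(-1)*225 - 75/2))*198 = (44*(-2 - 225/2 - 75/2 - 5/2 - 15/2 - 225/2 - 75/2))*198 = (44*(-312))*198 = -13728*198 = -2718144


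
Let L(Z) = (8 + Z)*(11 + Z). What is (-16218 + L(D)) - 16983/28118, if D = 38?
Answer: -23097455/1654 ≈ -13965.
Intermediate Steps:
(-16218 + L(D)) - 16983/28118 = (-16218 + (88 + 38² + 19*38)) - 16983/28118 = (-16218 + (88 + 1444 + 722)) - 16983*1/28118 = (-16218 + 2254) - 999/1654 = -13964 - 999/1654 = -23097455/1654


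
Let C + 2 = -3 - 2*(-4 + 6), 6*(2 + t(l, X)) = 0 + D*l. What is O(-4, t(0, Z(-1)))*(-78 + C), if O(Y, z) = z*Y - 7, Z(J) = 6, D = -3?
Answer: -87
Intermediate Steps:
t(l, X) = -2 - l/2 (t(l, X) = -2 + (0 - 3*l)/6 = -2 + (-3*l)/6 = -2 - l/2)
O(Y, z) = -7 + Y*z (O(Y, z) = Y*z - 7 = -7 + Y*z)
C = -9 (C = -2 + (-3 - 2*(-4 + 6)) = -2 + (-3 - 2*2) = -2 + (-3 - 1*4) = -2 + (-3 - 4) = -2 - 7 = -9)
O(-4, t(0, Z(-1)))*(-78 + C) = (-7 - 4*(-2 - ½*0))*(-78 - 9) = (-7 - 4*(-2 + 0))*(-87) = (-7 - 4*(-2))*(-87) = (-7 + 8)*(-87) = 1*(-87) = -87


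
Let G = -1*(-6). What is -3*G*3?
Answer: -54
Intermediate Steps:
G = 6
-3*G*3 = -3*6*3 = -18*3 = -54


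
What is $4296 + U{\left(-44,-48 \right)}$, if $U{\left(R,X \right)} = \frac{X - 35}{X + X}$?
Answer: $\frac{412499}{96} \approx 4296.9$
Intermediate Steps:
$U{\left(R,X \right)} = \frac{-35 + X}{2 X}$
$4296 + U{\left(-44,-48 \right)} = 4296 + \frac{-35 - 48}{2 \left(-48\right)} = 4296 + \frac{1}{2} \left(- \frac{1}{48}\right) \left(-83\right) = 4296 + \frac{83}{96} = \frac{412499}{96}$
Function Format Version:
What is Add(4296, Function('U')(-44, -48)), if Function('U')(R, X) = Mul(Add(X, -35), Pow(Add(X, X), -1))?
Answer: Rational(412499, 96) ≈ 4296.9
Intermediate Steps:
Function('U')(R, X) = Mul(Rational(1, 2), Pow(X, -1), Add(-35, X)) (Function('U')(R, X) = Mul(Add(-35, X), Pow(Mul(2, X), -1)) = Mul(Add(-35, X), Mul(Rational(1, 2), Pow(X, -1))) = Mul(Rational(1, 2), Pow(X, -1), Add(-35, X)))
Add(4296, Function('U')(-44, -48)) = Add(4296, Mul(Rational(1, 2), Pow(-48, -1), Add(-35, -48))) = Add(4296, Mul(Rational(1, 2), Rational(-1, 48), -83)) = Add(4296, Rational(83, 96)) = Rational(412499, 96)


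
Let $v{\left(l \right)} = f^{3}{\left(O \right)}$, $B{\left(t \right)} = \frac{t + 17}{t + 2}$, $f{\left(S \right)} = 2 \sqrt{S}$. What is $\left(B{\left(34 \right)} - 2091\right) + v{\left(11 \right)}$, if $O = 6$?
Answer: $- \frac{25075}{12} + 48 \sqrt{6} \approx -1972.0$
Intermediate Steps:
$B{\left(t \right)} = \frac{17 + t}{2 + t}$
$v{\left(l \right)} = 48 \sqrt{6}$ ($v{\left(l \right)} = \left(2 \sqrt{6}\right)^{3} = 48 \sqrt{6}$)
$\left(B{\left(34 \right)} - 2091\right) + v{\left(11 \right)} = \left(\frac{17 + 34}{2 + 34} - 2091\right) + 48 \sqrt{6} = \left(\frac{1}{36} \cdot 51 - 2091\right) + 48 \sqrt{6} = \left(\frac{17}{12} - 2091\right) + 48 \sqrt{6} = - \frac{25075}{12} + 48 \sqrt{6}$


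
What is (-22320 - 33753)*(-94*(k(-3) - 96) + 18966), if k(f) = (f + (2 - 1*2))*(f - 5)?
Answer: -1442982582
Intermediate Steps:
k(f) = f*(-5 + f) (k(f) = (f + (2 - 2))*(-5 + f) = (f + 0)*(-5 + f) = f*(-5 + f))
(-22320 - 33753)*(-94*(k(-3) - 96) + 18966) = (-22320 - 33753)*(-94*(-3*(-5 - 3) - 96) + 18966) = -56073*(-94*(-3*(-8) - 96) + 18966) = -56073*(-94*(24 - 96) + 18966) = -56073*(-94*(-72) + 18966) = -56073*(6768 + 18966) = -56073*25734 = -1442982582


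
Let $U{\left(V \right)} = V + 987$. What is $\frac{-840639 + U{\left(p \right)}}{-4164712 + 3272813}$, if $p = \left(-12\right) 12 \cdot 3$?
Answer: $\frac{840084}{891899} \approx 0.94191$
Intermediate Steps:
$p = -432$ ($p = \left(-144\right) 3 = -432$)
$U{\left(V \right)} = 987 + V$
$\frac{-840639 + U{\left(p \right)}}{-4164712 + 3272813} = \frac{-840639 + \left(987 - 432\right)}{-4164712 + 3272813} = \frac{-840639 + 555}{-891899} = \left(-840084\right) \left(- \frac{1}{891899}\right) = \frac{840084}{891899}$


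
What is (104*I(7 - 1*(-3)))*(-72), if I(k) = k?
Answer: -74880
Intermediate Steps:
(104*I(7 - 1*(-3)))*(-72) = (104*(7 - 1*(-3)))*(-72) = (104*(7 + 3))*(-72) = (104*10)*(-72) = 1040*(-72) = -74880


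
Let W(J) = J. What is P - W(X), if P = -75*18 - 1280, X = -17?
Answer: -2613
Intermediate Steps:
P = -2630 (P = -1350 - 1280 = -2630)
P - W(X) = -2630 - 1*(-17) = -2630 + 17 = -2613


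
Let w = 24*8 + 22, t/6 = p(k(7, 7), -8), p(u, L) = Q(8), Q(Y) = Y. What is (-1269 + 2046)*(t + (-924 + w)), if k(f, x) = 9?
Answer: -514374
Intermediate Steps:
p(u, L) = 8
t = 48 (t = 6*8 = 48)
w = 214 (w = 192 + 22 = 214)
(-1269 + 2046)*(t + (-924 + w)) = (-1269 + 2046)*(48 + (-924 + 214)) = 777*(48 - 710) = 777*(-662) = -514374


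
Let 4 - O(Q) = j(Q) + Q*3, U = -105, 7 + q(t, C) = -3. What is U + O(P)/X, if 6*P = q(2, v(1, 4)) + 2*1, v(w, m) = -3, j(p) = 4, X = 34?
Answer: -1783/17 ≈ -104.88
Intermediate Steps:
q(t, C) = -10 (q(t, C) = -7 - 3 = -10)
P = -4/3 (P = (-10 + 2*1)/6 = (-10 + 2)/6 = (⅙)*(-8) = -4/3 ≈ -1.3333)
O(Q) = -3*Q (O(Q) = 4 - (4 + Q*3) = 4 - (4 + 3*Q) = 4 + (-4 - 3*Q) = -3*Q)
U + O(P)/X = -105 + (-3*(-4/3))/34 = -105 + (1/34)*4 = -105 + 2/17 = -1783/17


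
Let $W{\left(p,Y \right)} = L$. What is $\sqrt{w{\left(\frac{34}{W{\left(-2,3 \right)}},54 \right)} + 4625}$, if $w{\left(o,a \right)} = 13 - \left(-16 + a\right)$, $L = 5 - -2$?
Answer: $10 \sqrt{46} \approx 67.823$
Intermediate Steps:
$L = 7$ ($L = 5 + 2 = 7$)
$W{\left(p,Y \right)} = 7$
$w{\left(o,a \right)} = 29 - a$
$\sqrt{w{\left(\frac{34}{W{\left(-2,3 \right)}},54 \right)} + 4625} = \sqrt{\left(29 - 54\right) + 4625} = \sqrt{-25 + 4625} = \sqrt{4600} = 10 \sqrt{46}$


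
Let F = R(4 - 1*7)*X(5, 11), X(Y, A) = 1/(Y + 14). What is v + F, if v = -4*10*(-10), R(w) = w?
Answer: 7597/19 ≈ 399.84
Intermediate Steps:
X(Y, A) = 1/(14 + Y)
v = 400 (v = -40*(-10) = 400)
F = -3/19 (F = (4 - 1*7)/(14 + 5) = (4 - 7)/19 = -3*1/19 = -3/19 ≈ -0.15789)
v + F = 400 - 3/19 = 7597/19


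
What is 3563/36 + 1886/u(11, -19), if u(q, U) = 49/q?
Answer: 921443/1764 ≈ 522.36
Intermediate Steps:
3563/36 + 1886/u(11, -19) = 3563/36 + 1886/((49/11)) = 3563*(1/36) + 1886/((49*(1/11))) = 3563/36 + 1886/(49/11) = 3563/36 + 1886*(11/49) = 3563/36 + 20746/49 = 921443/1764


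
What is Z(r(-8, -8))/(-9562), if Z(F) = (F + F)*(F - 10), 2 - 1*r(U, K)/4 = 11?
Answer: -1656/4781 ≈ -0.34637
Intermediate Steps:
r(U, K) = -36 (r(U, K) = 8 - 4*11 = 8 - 44 = -36)
Z(F) = 2*F*(-10 + F) (Z(F) = (2*F)*(-10 + F) = 2*F*(-10 + F))
Z(r(-8, -8))/(-9562) = (2*(-36)*(-10 - 36))/(-9562) = (2*(-36)*(-46))*(-1/9562) = 3312*(-1/9562) = -1656/4781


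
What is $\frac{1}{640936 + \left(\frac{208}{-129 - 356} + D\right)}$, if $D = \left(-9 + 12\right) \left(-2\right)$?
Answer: $\frac{485}{310850842} \approx 1.5602 \cdot 10^{-6}$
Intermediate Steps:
$D = -6$ ($D = 3 \left(-2\right) = -6$)
$\frac{1}{640936 + \left(\frac{208}{-129 - 356} + D\right)} = \frac{1}{640936 - \left(6 - \frac{208}{-129 - 356}\right)} = \frac{1}{640936 - \left(6 - \frac{208}{-485}\right)} = \frac{1}{640936 + \left(208 \left(- \frac{1}{485}\right) - 6\right)} = \frac{1}{640936 - \frac{3118}{485}} = \frac{1}{\frac{310850842}{485}} = \frac{485}{310850842}$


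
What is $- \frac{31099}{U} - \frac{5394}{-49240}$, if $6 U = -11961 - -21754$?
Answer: $- \frac{4567532559}{241103660} \approx -18.944$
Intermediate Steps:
$U = \frac{9793}{6}$ ($U = \frac{-11961 - -21754}{6} = \frac{-11961 + 21754}{6} = \frac{1}{6} \cdot 9793 = \frac{9793}{6} \approx 1632.2$)
$- \frac{31099}{U} - \frac{5394}{-49240} = - \frac{31099}{\frac{9793}{6}} - \frac{5394}{-49240} = \left(-31099\right) \frac{6}{9793} - - \frac{2697}{24620} = - \frac{186594}{9793} + \frac{2697}{24620} = - \frac{4567532559}{241103660}$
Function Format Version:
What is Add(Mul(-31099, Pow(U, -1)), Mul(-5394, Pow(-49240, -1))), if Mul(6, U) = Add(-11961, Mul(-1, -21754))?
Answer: Rational(-4567532559, 241103660) ≈ -18.944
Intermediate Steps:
U = Rational(9793, 6) (U = Mul(Rational(1, 6), Add(-11961, Mul(-1, -21754))) = Mul(Rational(1, 6), Add(-11961, 21754)) = Mul(Rational(1, 6), 9793) = Rational(9793, 6) ≈ 1632.2)
Add(Mul(-31099, Pow(U, -1)), Mul(-5394, Pow(-49240, -1))) = Add(Mul(-31099, Pow(Rational(9793, 6), -1)), Mul(-5394, Pow(-49240, -1))) = Add(Mul(-31099, Rational(6, 9793)), Mul(-5394, Rational(-1, 49240))) = Add(Rational(-186594, 9793), Rational(2697, 24620)) = Rational(-4567532559, 241103660)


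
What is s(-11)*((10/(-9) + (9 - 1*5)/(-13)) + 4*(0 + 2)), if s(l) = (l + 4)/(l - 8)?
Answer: 5390/2223 ≈ 2.4247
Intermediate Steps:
s(l) = (4 + l)/(-8 + l)
s(-11)*((10/(-9) + (9 - 1*5)/(-13)) + 4*(0 + 2)) = ((4 - 11)/(-8 - 11))*((10/(-9) + (9 - 1*5)/(-13)) + 4*(0 + 2)) = (-7/(-19))*((10*(-⅑) + (9 - 5)*(-1/13)) + 4*2) = (-1/19*(-7))*((-10/9 + 4*(-1/13)) + 8) = 7*((-10/9 - 4/13) + 8)/19 = 7*(-166/117 + 8)/19 = (7/19)*(770/117) = 5390/2223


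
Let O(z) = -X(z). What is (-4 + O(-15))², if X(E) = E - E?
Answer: 16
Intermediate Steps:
X(E) = 0
O(z) = 0 (O(z) = -1*0 = 0)
(-4 + O(-15))² = (-4 + 0)² = (-4)² = 16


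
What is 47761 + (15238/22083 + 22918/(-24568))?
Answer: 12955944640787/271267572 ≈ 47761.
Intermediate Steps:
47761 + (15238/22083 + 22918/(-24568)) = 47761 + (15238*(1/22083) + 22918*(-1/24568)) = 47761 + (15238/22083 - 11459/12284) = 47761 - 65865505/271267572 = 12955944640787/271267572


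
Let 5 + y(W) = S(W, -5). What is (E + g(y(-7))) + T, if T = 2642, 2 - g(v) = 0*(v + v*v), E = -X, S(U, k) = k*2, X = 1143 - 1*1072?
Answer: 2573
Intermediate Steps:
X = 71 (X = 1143 - 1072 = 71)
S(U, k) = 2*k
E = -71 (E = -1*71 = -71)
y(W) = -15 (y(W) = -5 + 2*(-5) = -5 - 10 = -15)
g(v) = 2 (g(v) = 2 - 0*(v + v*v) = 2 - 0*(v + v²) = 2 - 1*0 = 2 + 0 = 2)
(E + g(y(-7))) + T = (-71 + 2) + 2642 = -69 + 2642 = 2573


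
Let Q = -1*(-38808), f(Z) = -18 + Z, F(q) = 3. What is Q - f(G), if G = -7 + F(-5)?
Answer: 38830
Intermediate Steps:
G = -4 (G = -7 + 3 = -4)
Q = 38808
Q - f(G) = 38808 - (-18 - 4) = 38808 - 1*(-22) = 38808 + 22 = 38830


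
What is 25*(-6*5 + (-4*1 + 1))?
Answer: -825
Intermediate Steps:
25*(-6*5 + (-4*1 + 1)) = 25*(-30 + (-4 + 1)) = 25*(-30 - 3) = 25*(-33) = -825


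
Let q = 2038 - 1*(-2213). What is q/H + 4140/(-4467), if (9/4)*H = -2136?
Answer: -22919457/4240672 ≈ -5.4047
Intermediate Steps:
H = -2848/3 (H = (4/9)*(-2136) = -2848/3 ≈ -949.33)
q = 4251 (q = 2038 + 2213 = 4251)
q/H + 4140/(-4467) = 4251/(-2848/3) + 4140/(-4467) = 4251*(-3/2848) + 4140*(-1/4467) = -12753/2848 - 1380/1489 = -22919457/4240672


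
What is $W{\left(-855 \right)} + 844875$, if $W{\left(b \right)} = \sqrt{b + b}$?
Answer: $844875 + 3 i \sqrt{190} \approx 8.4488 \cdot 10^{5} + 41.352 i$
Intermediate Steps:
$W{\left(b \right)} = \sqrt{2} \sqrt{b}$ ($W{\left(b \right)} = \sqrt{2 b} = \sqrt{2} \sqrt{b}$)
$W{\left(-855 \right)} + 844875 = \sqrt{2} \sqrt{-855} + 844875 = \sqrt{2} \cdot 3 i \sqrt{95} + 844875 = 3 i \sqrt{190} + 844875 = 844875 + 3 i \sqrt{190}$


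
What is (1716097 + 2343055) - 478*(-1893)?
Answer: 4964006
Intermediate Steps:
(1716097 + 2343055) - 478*(-1893) = 4059152 + 904854 = 4964006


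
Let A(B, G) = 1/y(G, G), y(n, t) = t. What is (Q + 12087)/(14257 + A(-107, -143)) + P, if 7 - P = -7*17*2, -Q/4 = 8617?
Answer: 496293267/2038750 ≈ 243.43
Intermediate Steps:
Q = -34468 (Q = -4*8617 = -34468)
A(B, G) = 1/G
P = 245 (P = 7 - (-7*17)*2 = 7 - (-119)*2 = 7 - 1*(-238) = 7 + 238 = 245)
(Q + 12087)/(14257 + A(-107, -143)) + P = (-34468 + 12087)/(14257 + 1/(-143)) + 245 = -22381/(14257 - 1/143) + 245 = -22381/2038750/143 + 245 = -22381*143/2038750 + 245 = -3200483/2038750 + 245 = 496293267/2038750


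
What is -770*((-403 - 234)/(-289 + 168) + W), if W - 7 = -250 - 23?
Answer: 2208430/11 ≈ 2.0077e+5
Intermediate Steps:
W = -266 (W = 7 + (-250 - 23) = 7 - 273 = -266)
-770*((-403 - 234)/(-289 + 168) + W) = -770*((-403 - 234)/(-289 + 168) - 266) = -770*(-637/(-121) - 266) = -770*(-637*(-1/121) - 266) = -770*(637/121 - 266) = -770*(-31549/121) = 2208430/11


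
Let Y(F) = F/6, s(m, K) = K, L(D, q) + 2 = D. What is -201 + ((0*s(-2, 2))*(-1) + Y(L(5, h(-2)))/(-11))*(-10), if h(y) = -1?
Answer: -2206/11 ≈ -200.55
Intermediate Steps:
L(D, q) = -2 + D
Y(F) = F/6 (Y(F) = F*(⅙) = F/6)
-201 + ((0*s(-2, 2))*(-1) + Y(L(5, h(-2)))/(-11))*(-10) = -201 + ((0*2)*(-1) + ((-2 + 5)/6)/(-11))*(-10) = -201 + (0*(-1) + ((⅙)*3)*(-1/11))*(-10) = -201 + (0 + (½)*(-1/11))*(-10) = -201 + (0 - 1/22)*(-10) = -201 - 1/22*(-10) = -201 + 5/11 = -2206/11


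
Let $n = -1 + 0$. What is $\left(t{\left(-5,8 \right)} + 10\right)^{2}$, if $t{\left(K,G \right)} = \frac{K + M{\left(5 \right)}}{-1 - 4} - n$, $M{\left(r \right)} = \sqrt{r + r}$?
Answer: $\frac{\left(60 - \sqrt{10}\right)^{2}}{25} \approx 129.22$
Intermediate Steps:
$M{\left(r \right)} = \sqrt{2} \sqrt{r}$ ($M{\left(r \right)} = \sqrt{2 r} = \sqrt{2} \sqrt{r}$)
$n = -1$
$t{\left(K,G \right)} = 1 - \frac{K}{5} - \frac{\sqrt{10}}{5}$ ($t{\left(K,G \right)} = \frac{K + \sqrt{2} \sqrt{5}}{-1 - 4} - -1 = \frac{K + \sqrt{10}}{-5} + 1 = \left(K + \sqrt{10}\right) \left(- \frac{1}{5}\right) + 1 = \left(- \frac{K}{5} - \frac{\sqrt{10}}{5}\right) + 1 = 1 - \frac{K}{5} - \frac{\sqrt{10}}{5}$)
$\left(t{\left(-5,8 \right)} + 10\right)^{2} = \left(\left(1 - -1 - \frac{\sqrt{10}}{5}\right) + 10\right)^{2} = \left(\left(1 + 1 - \frac{\sqrt{10}}{5}\right) + 10\right)^{2} = \left(\left(2 - \frac{\sqrt{10}}{5}\right) + 10\right)^{2} = \left(12 - \frac{\sqrt{10}}{5}\right)^{2}$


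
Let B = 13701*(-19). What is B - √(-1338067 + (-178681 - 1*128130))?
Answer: -260319 - I*√1644878 ≈ -2.6032e+5 - 1282.5*I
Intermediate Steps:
B = -260319
B - √(-1338067 + (-178681 - 1*128130)) = -260319 - √(-1338067 + (-178681 - 1*128130)) = -260319 - √(-1338067 + (-178681 - 128130)) = -260319 - √(-1338067 - 306811) = -260319 - √(-1644878) = -260319 - I*√1644878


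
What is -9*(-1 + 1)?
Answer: 0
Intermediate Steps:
-9*(-1 + 1) = -9*0 = 0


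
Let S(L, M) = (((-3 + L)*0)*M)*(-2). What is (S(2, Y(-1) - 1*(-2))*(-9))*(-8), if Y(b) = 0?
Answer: 0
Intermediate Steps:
S(L, M) = 0 (S(L, M) = (0*M)*(-2) = 0*(-2) = 0)
(S(2, Y(-1) - 1*(-2))*(-9))*(-8) = (0*(-9))*(-8) = 0*(-8) = 0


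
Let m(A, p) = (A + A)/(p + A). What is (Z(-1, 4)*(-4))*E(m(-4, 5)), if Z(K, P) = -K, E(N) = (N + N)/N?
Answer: -8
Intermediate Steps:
m(A, p) = 2*A/(A + p) (m(A, p) = (2*A)/(A + p) = 2*A/(A + p))
E(N) = 2 (E(N) = (2*N)/N = 2)
(Z(-1, 4)*(-4))*E(m(-4, 5)) = (-1*(-1)*(-4))*2 = (1*(-4))*2 = -4*2 = -8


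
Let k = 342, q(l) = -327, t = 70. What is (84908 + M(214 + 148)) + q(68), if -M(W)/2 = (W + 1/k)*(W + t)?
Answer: -4335601/19 ≈ -2.2819e+5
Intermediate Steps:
M(W) = -2*(70 + W)*(1/342 + W) (M(W) = -2*(W + 1/342)*(W + 70) = -2*(W + 1/342)*(70 + W) = -2*(1/342 + W)*(70 + W) = -2*(70 + W)*(1/342 + W))
(84908 + M(214 + 148)) + q(68) = (84908 + (-70/171 - (214 + 148)/171 - 2*(214 + 148)*(70 + (214 + 148)))) - 327 = (84908 + (-70/171 - 1/171*362 - 2*362*(70 + 362))) - 327 = (84908 + (-70/171 - 362/171 - 2*362*432)) - 327 = (84908 + (-70/171 - 362/171 - 312768)) - 327 = (84908 - 5942640/19) - 327 = -4329388/19 - 327 = -4335601/19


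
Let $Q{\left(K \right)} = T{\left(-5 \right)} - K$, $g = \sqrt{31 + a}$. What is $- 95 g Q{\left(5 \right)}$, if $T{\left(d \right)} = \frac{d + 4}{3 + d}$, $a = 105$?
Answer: $855 \sqrt{34} \approx 4985.5$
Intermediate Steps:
$T{\left(d \right)} = \frac{4 + d}{3 + d}$
$g = 2 \sqrt{34}$ ($g = \sqrt{31 + 105} = \sqrt{136} = 2 \sqrt{34} \approx 11.662$)
$Q{\left(K \right)} = \frac{1}{2} - K$ ($Q{\left(K \right)} = \frac{4 - 5}{3 - 5} - K = \frac{1}{-2} \left(-1\right) - K = \left(- \frac{1}{2}\right) \left(-1\right) - K = \frac{1}{2} - K$)
$- 95 g Q{\left(5 \right)} = - 95 \cdot 2 \sqrt{34} \left(\frac{1}{2} - 5\right) = - 190 \sqrt{34} \left(\frac{1}{2} - 5\right) = - 190 \sqrt{34} \left(- \frac{9}{2}\right) = 855 \sqrt{34}$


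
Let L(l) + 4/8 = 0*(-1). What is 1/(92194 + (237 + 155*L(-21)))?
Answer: 2/184707 ≈ 1.0828e-5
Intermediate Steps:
L(l) = -½ (L(l) = -½ + 0*(-1) = -½ + 0 = -½)
1/(92194 + (237 + 155*L(-21))) = 1/(92194 + (237 + 155*(-½))) = 1/(92194 + (237 - 155/2)) = 1/(92194 + 319/2) = 1/(184707/2) = 2/184707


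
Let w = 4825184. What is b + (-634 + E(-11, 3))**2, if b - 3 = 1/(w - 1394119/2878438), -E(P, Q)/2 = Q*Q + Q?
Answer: 6013475021089267829/13888991588473 ≈ 4.3297e+5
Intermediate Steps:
E(P, Q) = -2*Q - 2*Q**2 (E(P, Q) = -2*(Q*Q + Q) = -2*(Q**2 + Q) = -2*(Q + Q**2) = -2*Q - 2*Q**2)
b = 41666977643857/13888991588473 (b = 3 + 1/(4825184 - 1394119/2878438) = 3 + 1/(13888991588473/2878438) = 3 + 2878438/13888991588473 = 41666977643857/13888991588473 ≈ 3.0000)
b + (-634 + E(-11, 3))**2 = 41666977643857/13888991588473 + (-634 - 2*3*(1 + 3))**2 = 41666977643857/13888991588473 + (-634 - 2*3*4)**2 = 41666977643857/13888991588473 + (-634 - 24)**2 = 41666977643857/13888991588473 + (-658)**2 = 41666977643857/13888991588473 + 432964 = 6013475021089267829/13888991588473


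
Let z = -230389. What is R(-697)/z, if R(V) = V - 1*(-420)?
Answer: 277/230389 ≈ 0.0012023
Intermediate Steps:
R(V) = 420 + V (R(V) = V + 420 = 420 + V)
R(-697)/z = (420 - 697)/(-230389) = -277*(-1/230389) = 277/230389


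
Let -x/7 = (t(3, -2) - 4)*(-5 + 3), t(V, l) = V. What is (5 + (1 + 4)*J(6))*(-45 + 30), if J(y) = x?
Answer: 975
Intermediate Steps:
x = -14 (x = -7*(3 - 4)*(-5 + 3) = -(-7)*(-2) = -7*2 = -14)
J(y) = -14
(5 + (1 + 4)*J(6))*(-45 + 30) = (5 + (1 + 4)*(-14))*(-45 + 30) = (5 + 5*(-14))*(-15) = (5 - 70)*(-15) = -65*(-15) = 975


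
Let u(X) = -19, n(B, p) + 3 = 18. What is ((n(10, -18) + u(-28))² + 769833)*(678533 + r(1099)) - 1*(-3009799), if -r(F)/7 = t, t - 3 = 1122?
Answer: 516308400441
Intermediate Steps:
n(B, p) = 15 (n(B, p) = -3 + 18 = 15)
t = 1125 (t = 3 + 1122 = 1125)
r(F) = -7875 (r(F) = -7*1125 = -7875)
((n(10, -18) + u(-28))² + 769833)*(678533 + r(1099)) - 1*(-3009799) = ((15 - 19)² + 769833)*(678533 - 7875) - 1*(-3009799) = ((-4)² + 769833)*670658 + 3009799 = (16 + 769833)*670658 + 3009799 = 769849*670658 + 3009799 = 516305390642 + 3009799 = 516308400441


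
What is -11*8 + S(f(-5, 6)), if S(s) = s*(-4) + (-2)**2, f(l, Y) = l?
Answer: -64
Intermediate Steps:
S(s) = 4 - 4*s (S(s) = -4*s + 4 = 4 - 4*s)
-11*8 + S(f(-5, 6)) = -11*8 + (4 - 4*(-5)) = -88 + (4 + 20) = -88 + 24 = -64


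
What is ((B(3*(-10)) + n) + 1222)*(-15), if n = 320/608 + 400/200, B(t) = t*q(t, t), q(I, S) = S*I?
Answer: 7346010/19 ≈ 3.8663e+5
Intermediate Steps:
q(I, S) = I*S
B(t) = t³ (B(t) = t*(t*t) = t*t² = t³)
n = 48/19 (n = 320*(1/608) + 400*(1/200) = 10/19 + 2 = 48/19 ≈ 2.5263)
((B(3*(-10)) + n) + 1222)*(-15) = (((3*(-10))³ + 48/19) + 1222)*(-15) = (((-30)³ + 48/19) + 1222)*(-15) = ((-27000 + 48/19) + 1222)*(-15) = (-512952/19 + 1222)*(-15) = -489734/19*(-15) = 7346010/19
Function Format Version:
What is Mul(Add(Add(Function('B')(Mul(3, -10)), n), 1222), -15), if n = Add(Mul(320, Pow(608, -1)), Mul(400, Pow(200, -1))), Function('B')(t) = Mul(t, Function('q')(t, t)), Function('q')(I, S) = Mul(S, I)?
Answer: Rational(7346010, 19) ≈ 3.8663e+5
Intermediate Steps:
Function('q')(I, S) = Mul(I, S)
Function('B')(t) = Pow(t, 3) (Function('B')(t) = Mul(t, Mul(t, t)) = Mul(t, Pow(t, 2)) = Pow(t, 3))
n = Rational(48, 19) (n = Add(Mul(320, Rational(1, 608)), Mul(400, Rational(1, 200))) = Add(Rational(10, 19), 2) = Rational(48, 19) ≈ 2.5263)
Mul(Add(Add(Function('B')(Mul(3, -10)), n), 1222), -15) = Mul(Add(Add(Pow(Mul(3, -10), 3), Rational(48, 19)), 1222), -15) = Mul(Add(Add(Pow(-30, 3), Rational(48, 19)), 1222), -15) = Mul(Add(Add(-27000, Rational(48, 19)), 1222), -15) = Mul(Add(Rational(-512952, 19), 1222), -15) = Mul(Rational(-489734, 19), -15) = Rational(7346010, 19)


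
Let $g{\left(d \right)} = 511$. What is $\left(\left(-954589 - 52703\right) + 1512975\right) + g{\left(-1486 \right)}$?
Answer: $506194$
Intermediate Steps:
$\left(\left(-954589 - 52703\right) + 1512975\right) + g{\left(-1486 \right)} = \left(\left(-954589 - 52703\right) + 1512975\right) + 511 = \left(-1007292 + 1512975\right) + 511 = 505683 + 511 = 506194$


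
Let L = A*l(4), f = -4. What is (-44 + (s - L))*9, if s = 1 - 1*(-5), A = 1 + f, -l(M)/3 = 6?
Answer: -828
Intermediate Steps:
l(M) = -18 (l(M) = -3*6 = -18)
A = -3 (A = 1 - 4 = -3)
L = 54 (L = -3*(-18) = 54)
s = 6 (s = 1 + 5 = 6)
(-44 + (s - L))*9 = (-44 + (6 - 1*54))*9 = (-44 + (6 - 54))*9 = (-44 - 48)*9 = -92*9 = -828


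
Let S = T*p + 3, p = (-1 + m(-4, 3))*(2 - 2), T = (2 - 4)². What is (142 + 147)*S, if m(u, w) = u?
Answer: 867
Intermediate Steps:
T = 4 (T = (-2)² = 4)
p = 0 (p = (-1 - 4)*(2 - 2) = -5*0 = 0)
S = 3 (S = 4*0 + 3 = 0 + 3 = 3)
(142 + 147)*S = (142 + 147)*3 = 289*3 = 867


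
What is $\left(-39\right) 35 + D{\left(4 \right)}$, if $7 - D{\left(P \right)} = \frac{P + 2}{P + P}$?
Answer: $- \frac{5435}{4} \approx -1358.8$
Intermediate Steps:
$D{\left(P \right)} = 7 - \frac{2 + P}{2 P}$ ($D{\left(P \right)} = 7 - \frac{P + 2}{P + P} = 7 - \frac{2 + P}{2 P}$)
$\left(-39\right) 35 + D{\left(4 \right)} = \left(-39\right) 35 + \left(\frac{13}{2} - \frac{1}{4}\right) = -1365 + \left(\frac{13}{2} - \frac{1}{4}\right) = -1365 + \frac{25}{4} = - \frac{5435}{4}$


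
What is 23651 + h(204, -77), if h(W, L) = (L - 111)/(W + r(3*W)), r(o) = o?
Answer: 4824757/204 ≈ 23651.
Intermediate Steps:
h(W, L) = (-111 + L)/(4*W) (h(W, L) = (L - 111)/(W + 3*W) = (-111 + L)/((4*W)) = (-111 + L)*(1/(4*W)) = (-111 + L)/(4*W))
23651 + h(204, -77) = 23651 + (¼)*(-111 - 77)/204 = 23651 + (¼)*(1/204)*(-188) = 23651 - 47/204 = 4824757/204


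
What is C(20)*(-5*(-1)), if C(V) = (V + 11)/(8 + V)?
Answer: 155/28 ≈ 5.5357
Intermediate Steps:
C(V) = (11 + V)/(8 + V)
C(20)*(-5*(-1)) = ((11 + 20)/(8 + 20))*(-5*(-1)) = (31/28)*5 = 155/28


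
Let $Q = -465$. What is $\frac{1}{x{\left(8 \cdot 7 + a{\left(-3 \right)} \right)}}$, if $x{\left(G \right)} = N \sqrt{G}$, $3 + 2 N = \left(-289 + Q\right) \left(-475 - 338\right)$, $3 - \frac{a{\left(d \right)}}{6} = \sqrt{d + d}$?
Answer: $\frac{\sqrt{2}}{612999 \sqrt{37 - 3 i \sqrt{6}}} \approx 3.7382 \cdot 10^{-7} + 3.6763 \cdot 10^{-8} i$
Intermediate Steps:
$a{\left(d \right)} = 18 - 6 \sqrt{2} \sqrt{d}$ ($a{\left(d \right)} = 18 - 6 \sqrt{d + d} = 18 - 6 \sqrt{2 d} = 18 - 6 \sqrt{2} \sqrt{d}$)
$N = \frac{612999}{2}$ ($N = - \frac{3}{2} + \frac{\left(-289 - 465\right) \left(-475 - 338\right)}{2} = - \frac{3}{2} + \frac{\left(-754\right) \left(-813\right)}{2} = - \frac{3}{2} + \frac{1}{2} \cdot 613002 = - \frac{3}{2} + 306501 = \frac{612999}{2} \approx 3.065 \cdot 10^{5}$)
$x{\left(G \right)} = \frac{612999 \sqrt{G}}{2}$
$\frac{1}{x{\left(8 \cdot 7 + a{\left(-3 \right)} \right)}} = \frac{1}{\frac{612999}{2} \sqrt{8 \cdot 7 + \left(18 - 6 \sqrt{2} \sqrt{-3}\right)}} = \frac{1}{\frac{612999}{2} \sqrt{56 + \left(18 - 6 \sqrt{2} i \sqrt{3}\right)}} = \frac{1}{\frac{612999}{2} \sqrt{56 + \left(18 - 6 i \sqrt{6}\right)}} = \frac{1}{\frac{612999}{2} \sqrt{74 - 6 i \sqrt{6}}} = \frac{2}{612999 \sqrt{74 - 6 i \sqrt{6}}}$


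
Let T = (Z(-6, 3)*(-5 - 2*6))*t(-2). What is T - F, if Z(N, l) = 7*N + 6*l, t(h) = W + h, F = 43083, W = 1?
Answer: -43491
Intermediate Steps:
t(h) = 1 + h
Z(N, l) = 6*l + 7*N
T = -408 (T = ((6*3 + 7*(-6))*(-5 - 2*6))*(1 - 2) = ((18 - 42)*(-5 - 12))*(-1) = -24*(-17)*(-1) = 408*(-1) = -408)
T - F = -408 - 1*43083 = -408 - 43083 = -43491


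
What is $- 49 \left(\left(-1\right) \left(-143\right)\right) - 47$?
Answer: $-7054$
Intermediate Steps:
$- 49 \left(\left(-1\right) \left(-143\right)\right) - 47 = \left(-49\right) 143 - 47 = -7007 - 47 = -7054$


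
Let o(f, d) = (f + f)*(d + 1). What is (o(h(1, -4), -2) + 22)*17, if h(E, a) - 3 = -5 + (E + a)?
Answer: 544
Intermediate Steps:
h(E, a) = -2 + E + a (h(E, a) = 3 + (-5 + (E + a)) = 3 + (-5 + E + a) = -2 + E + a)
o(f, d) = 2*f*(1 + d) (o(f, d) = (2*f)*(1 + d) = 2*f*(1 + d))
(o(h(1, -4), -2) + 22)*17 = (2*(-2 + 1 - 4)*(1 - 2) + 22)*17 = (2*(-5)*(-1) + 22)*17 = (10 + 22)*17 = 32*17 = 544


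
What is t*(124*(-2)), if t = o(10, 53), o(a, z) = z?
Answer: -13144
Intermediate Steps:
t = 53
t*(124*(-2)) = 53*(124*(-2)) = 53*(-248) = -13144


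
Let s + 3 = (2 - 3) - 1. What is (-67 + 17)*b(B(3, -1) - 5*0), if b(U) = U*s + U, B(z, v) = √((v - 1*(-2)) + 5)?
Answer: 200*√6 ≈ 489.90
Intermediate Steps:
s = -5 (s = -3 + ((2 - 3) - 1) = -3 + (-1 - 1) = -3 - 2 = -5)
B(z, v) = √(7 + v) (B(z, v) = √((v + 2) + 5) = √((2 + v) + 5) = √(7 + v))
b(U) = -4*U (b(U) = U*(-5) + U = -5*U + U = -4*U)
(-67 + 17)*b(B(3, -1) - 5*0) = (-67 + 17)*(-4*(√(7 - 1) - 5*0)) = -(-200)*(√6 + 0) = -(-200)*√6 = 200*√6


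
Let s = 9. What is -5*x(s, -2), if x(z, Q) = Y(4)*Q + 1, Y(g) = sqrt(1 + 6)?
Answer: -5 + 10*sqrt(7) ≈ 21.458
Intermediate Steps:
Y(g) = sqrt(7)
x(z, Q) = 1 + Q*sqrt(7) (x(z, Q) = sqrt(7)*Q + 1 = Q*sqrt(7) + 1 = 1 + Q*sqrt(7))
-5*x(s, -2) = -5*(1 - 2*sqrt(7)) = -5 + 10*sqrt(7)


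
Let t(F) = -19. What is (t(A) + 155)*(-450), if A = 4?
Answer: -61200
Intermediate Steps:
(t(A) + 155)*(-450) = (-19 + 155)*(-450) = 136*(-450) = -61200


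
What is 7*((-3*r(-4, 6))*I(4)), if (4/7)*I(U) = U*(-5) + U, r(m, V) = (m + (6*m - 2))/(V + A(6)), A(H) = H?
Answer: -1470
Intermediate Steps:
r(m, V) = (-2 + 7*m)/(6 + V) (r(m, V) = (m + (6*m - 2))/(V + 6) = (m + (-2 + 6*m))/(6 + V) = (-2 + 7*m)/(6 + V))
I(U) = -7*U (I(U) = 7*(U*(-5) + U)/4 = 7*(-5*U + U)/4 = 7*(-4*U)/4 = -7*U)
7*((-3*r(-4, 6))*I(4)) = 7*((-3*(-2 + 7*(-4))/(6 + 6))*(-7*4)) = 7*(-3*(-2 - 28)/12*(-28)) = 7*(-(-30)/4*(-28)) = 7*(-3*(-5/2)*(-28)) = 7*((15/2)*(-28)) = 7*(-210) = -1470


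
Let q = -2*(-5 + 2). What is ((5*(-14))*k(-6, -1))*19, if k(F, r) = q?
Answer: -7980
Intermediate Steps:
q = 6 (q = -2*(-3) = 6)
k(F, r) = 6
((5*(-14))*k(-6, -1))*19 = ((5*(-14))*6)*19 = -70*6*19 = -420*19 = -7980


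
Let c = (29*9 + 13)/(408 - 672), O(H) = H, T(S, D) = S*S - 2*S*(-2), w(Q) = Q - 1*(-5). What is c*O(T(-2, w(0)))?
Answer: 137/33 ≈ 4.1515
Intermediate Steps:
w(Q) = 5 + Q (w(Q) = Q + 5 = 5 + Q)
T(S, D) = S² + 4*S
c = -137/132 (c = (261 + 13)/(-264) = 274*(-1/264) = -137/132 ≈ -1.0379)
c*O(T(-2, w(0))) = -(-137)*(4 - 2)/66 = -(-137)*2/66 = -137/132*(-4) = 137/33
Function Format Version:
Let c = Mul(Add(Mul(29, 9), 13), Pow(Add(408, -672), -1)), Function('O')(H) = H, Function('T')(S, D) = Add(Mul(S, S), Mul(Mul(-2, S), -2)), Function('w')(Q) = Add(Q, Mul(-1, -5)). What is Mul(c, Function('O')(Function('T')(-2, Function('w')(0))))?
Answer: Rational(137, 33) ≈ 4.1515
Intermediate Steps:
Function('w')(Q) = Add(5, Q) (Function('w')(Q) = Add(Q, 5) = Add(5, Q))
Function('T')(S, D) = Add(Pow(S, 2), Mul(4, S))
c = Rational(-137, 132) (c = Mul(Add(261, 13), Pow(-264, -1)) = Mul(274, Rational(-1, 264)) = Rational(-137, 132) ≈ -1.0379)
Mul(c, Function('O')(Function('T')(-2, Function('w')(0)))) = Mul(Rational(-137, 132), Mul(-2, Add(4, -2))) = Mul(Rational(-137, 132), Mul(-2, 2)) = Mul(Rational(-137, 132), -4) = Rational(137, 33)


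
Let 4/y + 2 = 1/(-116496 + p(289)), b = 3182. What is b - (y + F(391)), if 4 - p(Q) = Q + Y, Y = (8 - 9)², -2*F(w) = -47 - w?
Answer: 692520223/233565 ≈ 2965.0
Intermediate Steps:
F(w) = 47/2 + w/2 (F(w) = -(-47 - w)/2 = 47/2 + w/2)
Y = 1 (Y = (-1)² = 1)
p(Q) = 3 - Q (p(Q) = 4 - (Q + 1) = 4 - (1 + Q) = 4 + (-1 - Q) = 3 - Q)
y = -467128/233565 (y = 4/(-2 + 1/(-116496 + (3 - 1*289))) = 4/(-2 + 1/(-116496 + (3 - 289))) = 4/(-2 + 1/(-116496 - 286)) = 4/(-2 + 1/(-116782)) = 4/(-2 - 1/116782) = 4/(-233565/116782) = 4*(-116782/233565) = -467128/233565 ≈ -2.0000)
b - (y + F(391)) = 3182 - (-467128/233565 + (47/2 + (½)*391)) = 3182 - (-467128/233565 + (47/2 + 391/2)) = 3182 - (-467128/233565 + 219) = 3182 - 1*50683607/233565 = 3182 - 50683607/233565 = 692520223/233565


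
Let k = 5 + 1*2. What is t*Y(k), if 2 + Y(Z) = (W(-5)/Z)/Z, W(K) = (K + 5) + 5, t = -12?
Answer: 1116/49 ≈ 22.776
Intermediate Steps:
k = 7 (k = 5 + 2 = 7)
W(K) = 10 + K (W(K) = (5 + K) + 5 = 10 + K)
Y(Z) = -2 + 5/Z² (Y(Z) = -2 + ((10 - 5)/Z)/Z = -2 + (5/Z)/Z = -2 + 5/Z²)
t*Y(k) = -12*(-2 + 5/7²) = -12*(-2 + 5*(1/49)) = -12*(-2 + 5/49) = -12*(-93/49) = 1116/49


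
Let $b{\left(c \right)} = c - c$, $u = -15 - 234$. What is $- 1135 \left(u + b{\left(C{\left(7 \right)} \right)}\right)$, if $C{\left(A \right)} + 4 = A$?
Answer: $282615$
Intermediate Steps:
$C{\left(A \right)} = -4 + A$
$u = -249$ ($u = -15 - 234 = -249$)
$b{\left(c \right)} = 0$
$- 1135 \left(u + b{\left(C{\left(7 \right)} \right)}\right) = - 1135 \left(-249 + 0\right) = \left(-1135\right) \left(-249\right) = 282615$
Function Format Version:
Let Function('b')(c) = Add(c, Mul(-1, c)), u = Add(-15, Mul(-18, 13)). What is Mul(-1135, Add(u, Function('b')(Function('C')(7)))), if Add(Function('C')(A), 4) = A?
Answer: 282615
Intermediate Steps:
Function('C')(A) = Add(-4, A)
u = -249 (u = Add(-15, -234) = -249)
Function('b')(c) = 0
Mul(-1135, Add(u, Function('b')(Function('C')(7)))) = Mul(-1135, Add(-249, 0)) = Mul(-1135, -249) = 282615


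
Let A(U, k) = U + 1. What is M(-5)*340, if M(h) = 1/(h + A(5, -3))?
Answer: 340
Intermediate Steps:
A(U, k) = 1 + U
M(h) = 1/(6 + h) (M(h) = 1/(h + (1 + 5)) = 1/(h + 6) = 1/(6 + h))
M(-5)*340 = 340/(6 - 5) = 340/1 = 1*340 = 340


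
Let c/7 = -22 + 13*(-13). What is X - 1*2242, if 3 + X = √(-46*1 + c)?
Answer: -2245 + I*√1383 ≈ -2245.0 + 37.189*I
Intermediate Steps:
c = -1337 (c = 7*(-22 + 13*(-13)) = 7*(-22 - 169) = 7*(-191) = -1337)
X = -3 + I*√1383 (X = -3 + √(-46*1 - 1337) = -3 + √(-46 - 1337) = -3 + √(-1383) = -3 + I*√1383 ≈ -3.0 + 37.189*I)
X - 1*2242 = (-3 + I*√1383) - 1*2242 = (-3 + I*√1383) - 2242 = -2245 + I*√1383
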